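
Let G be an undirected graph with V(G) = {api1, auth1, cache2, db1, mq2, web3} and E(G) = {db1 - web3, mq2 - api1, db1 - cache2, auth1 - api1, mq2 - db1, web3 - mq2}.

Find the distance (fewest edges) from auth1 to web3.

Distance 0: auth1.
Distance 1: api1.
Distance 2: mq2.
Distance 3: db1, web3 — contains web3.

3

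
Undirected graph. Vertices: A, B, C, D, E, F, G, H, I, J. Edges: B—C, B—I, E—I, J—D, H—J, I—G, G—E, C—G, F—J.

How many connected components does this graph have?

From A: component {A}.
From B: component {B, C, E, G, I}.
From D: component {D, F, H, J}.
That's 3 components.

3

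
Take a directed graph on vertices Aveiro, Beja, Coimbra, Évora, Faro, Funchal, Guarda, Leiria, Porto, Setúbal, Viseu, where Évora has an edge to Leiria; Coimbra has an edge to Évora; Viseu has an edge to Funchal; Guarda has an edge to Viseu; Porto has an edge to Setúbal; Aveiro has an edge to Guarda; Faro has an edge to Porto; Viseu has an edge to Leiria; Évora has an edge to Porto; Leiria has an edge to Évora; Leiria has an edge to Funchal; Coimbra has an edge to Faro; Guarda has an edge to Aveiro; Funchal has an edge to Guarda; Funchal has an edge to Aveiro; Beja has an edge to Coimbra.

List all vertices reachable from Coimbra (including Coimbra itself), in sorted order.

Aveiro, Coimbra, Évora, Faro, Funchal, Guarda, Leiria, Porto, Setúbal, Viseu

Start at Coimbra.
Its neighbours: Évora, Faro.
Then their neighbours: Leiria, Porto.
Then next layer: Funchal, Setúbal.
Then next layer: Aveiro, Guarda.
Then next layer: Viseu.
Nothing further is reachable.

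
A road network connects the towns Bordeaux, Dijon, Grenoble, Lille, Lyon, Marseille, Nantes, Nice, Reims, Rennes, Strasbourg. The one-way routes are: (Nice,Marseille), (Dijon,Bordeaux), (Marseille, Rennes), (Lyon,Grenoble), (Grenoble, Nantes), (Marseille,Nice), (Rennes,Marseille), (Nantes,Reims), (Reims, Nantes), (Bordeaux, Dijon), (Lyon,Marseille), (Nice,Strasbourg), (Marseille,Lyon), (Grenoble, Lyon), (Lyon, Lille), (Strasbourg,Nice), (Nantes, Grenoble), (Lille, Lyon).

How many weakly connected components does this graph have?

From Bordeaux: component {Bordeaux, Dijon}.
From Grenoble: component {Grenoble, Lille, Lyon, Marseille, Nantes, Nice, Reims, Rennes, Strasbourg}.
That's 2 components.

2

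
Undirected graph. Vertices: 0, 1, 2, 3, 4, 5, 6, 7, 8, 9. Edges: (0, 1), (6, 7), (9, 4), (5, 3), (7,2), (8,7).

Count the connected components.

4

From 0: component {0, 1}.
From 2: component {2, 6, 7, 8}.
From 3: component {3, 5}.
From 4: component {4, 9}.
That's 4 components.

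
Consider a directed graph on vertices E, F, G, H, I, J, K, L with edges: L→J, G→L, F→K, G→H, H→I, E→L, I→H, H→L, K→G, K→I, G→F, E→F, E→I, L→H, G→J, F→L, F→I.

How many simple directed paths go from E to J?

8

E→F→I→H→L→J
E→F→K→G→H→L→J
E→F→K→G→J
E→F→K→G→L→J
E→F→K→I→H→L→J
E→F→L→J
E→I→H→L→J
E→L→J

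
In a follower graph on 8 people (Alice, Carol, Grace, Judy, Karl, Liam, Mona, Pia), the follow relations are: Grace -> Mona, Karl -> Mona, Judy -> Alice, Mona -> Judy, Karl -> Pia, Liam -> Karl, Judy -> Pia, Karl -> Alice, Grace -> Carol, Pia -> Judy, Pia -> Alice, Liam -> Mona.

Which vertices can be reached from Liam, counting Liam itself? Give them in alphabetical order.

Start at Liam.
Its neighbours: Karl, Mona.
Then their neighbours: Alice, Judy, Pia.
Nothing further is reachable.

Alice, Judy, Karl, Liam, Mona, Pia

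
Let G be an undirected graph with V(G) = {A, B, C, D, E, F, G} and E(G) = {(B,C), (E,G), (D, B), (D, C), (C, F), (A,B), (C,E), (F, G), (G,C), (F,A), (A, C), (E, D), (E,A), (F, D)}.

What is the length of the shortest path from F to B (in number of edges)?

2

Distance 0: F.
Distance 1: A, C, D, G.
Distance 2: B, E — contains B.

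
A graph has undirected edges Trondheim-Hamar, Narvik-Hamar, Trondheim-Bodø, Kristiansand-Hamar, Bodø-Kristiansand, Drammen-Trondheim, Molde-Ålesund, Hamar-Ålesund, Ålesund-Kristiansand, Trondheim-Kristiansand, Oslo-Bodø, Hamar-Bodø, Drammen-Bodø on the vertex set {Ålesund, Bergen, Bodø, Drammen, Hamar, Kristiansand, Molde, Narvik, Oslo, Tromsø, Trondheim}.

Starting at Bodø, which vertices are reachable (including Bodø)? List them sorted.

Ålesund, Bodø, Drammen, Hamar, Kristiansand, Molde, Narvik, Oslo, Trondheim

Start at Bodø.
Its neighbours: Drammen, Hamar, Kristiansand, Oslo, Trondheim.
Then their neighbours: Ålesund, Narvik.
Then next layer: Molde.
Nothing further is reachable.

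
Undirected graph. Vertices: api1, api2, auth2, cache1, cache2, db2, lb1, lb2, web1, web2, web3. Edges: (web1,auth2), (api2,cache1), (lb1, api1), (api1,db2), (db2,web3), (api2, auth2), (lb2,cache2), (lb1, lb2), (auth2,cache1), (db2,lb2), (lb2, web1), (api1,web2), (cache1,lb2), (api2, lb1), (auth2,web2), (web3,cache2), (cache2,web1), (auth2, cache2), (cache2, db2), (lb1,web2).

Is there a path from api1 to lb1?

Explore from api1.
Distance 1: reach db2, lb1, web2.
Found lb1.

Yes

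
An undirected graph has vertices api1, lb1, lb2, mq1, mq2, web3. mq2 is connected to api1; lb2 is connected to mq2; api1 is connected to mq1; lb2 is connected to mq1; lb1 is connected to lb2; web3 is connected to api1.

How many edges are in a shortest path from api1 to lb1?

Distance 0: api1.
Distance 1: mq1, mq2, web3.
Distance 2: lb2.
Distance 3: lb1 — contains lb1.

3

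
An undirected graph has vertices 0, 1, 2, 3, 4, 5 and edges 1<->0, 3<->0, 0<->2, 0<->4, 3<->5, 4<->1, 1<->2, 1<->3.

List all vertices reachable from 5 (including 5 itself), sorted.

Start at 5.
Its neighbours: 3.
Then their neighbours: 0, 1.
Then next layer: 2, 4.
Every vertex is now reached.

0, 1, 2, 3, 4, 5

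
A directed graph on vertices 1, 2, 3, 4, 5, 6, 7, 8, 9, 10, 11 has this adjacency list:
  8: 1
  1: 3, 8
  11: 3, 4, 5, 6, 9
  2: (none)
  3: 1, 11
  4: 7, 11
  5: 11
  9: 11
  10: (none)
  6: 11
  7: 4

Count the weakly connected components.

3

From 1: component {1, 3, 4, 5, 6, 7, 8, 9, 11}.
From 2: component {2}.
From 10: component {10}.
That's 3 components.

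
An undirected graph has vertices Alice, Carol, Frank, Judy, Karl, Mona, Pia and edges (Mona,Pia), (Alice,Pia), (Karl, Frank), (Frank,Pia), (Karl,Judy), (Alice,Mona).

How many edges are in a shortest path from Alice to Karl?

Distance 0: Alice.
Distance 1: Mona, Pia.
Distance 2: Frank.
Distance 3: Karl — contains Karl.

3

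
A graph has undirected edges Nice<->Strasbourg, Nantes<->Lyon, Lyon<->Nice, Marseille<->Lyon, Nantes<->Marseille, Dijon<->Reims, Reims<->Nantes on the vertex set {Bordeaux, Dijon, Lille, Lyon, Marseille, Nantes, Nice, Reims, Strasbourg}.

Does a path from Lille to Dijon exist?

Lille has no edges, so nothing is reachable from it.

No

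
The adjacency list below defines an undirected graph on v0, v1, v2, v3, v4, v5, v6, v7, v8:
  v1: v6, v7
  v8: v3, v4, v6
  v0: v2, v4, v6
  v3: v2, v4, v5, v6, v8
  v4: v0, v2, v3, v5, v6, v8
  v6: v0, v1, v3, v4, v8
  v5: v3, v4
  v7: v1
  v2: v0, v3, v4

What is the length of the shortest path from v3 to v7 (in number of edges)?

3

Distance 0: v3.
Distance 1: v2, v4, v5, v6, v8.
Distance 2: v0, v1.
Distance 3: v7 — contains v7.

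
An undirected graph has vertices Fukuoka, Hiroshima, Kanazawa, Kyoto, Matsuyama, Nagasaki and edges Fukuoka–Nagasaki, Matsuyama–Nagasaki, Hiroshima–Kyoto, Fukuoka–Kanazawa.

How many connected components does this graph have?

From Fukuoka: component {Fukuoka, Kanazawa, Matsuyama, Nagasaki}.
From Hiroshima: component {Hiroshima, Kyoto}.
That's 2 components.

2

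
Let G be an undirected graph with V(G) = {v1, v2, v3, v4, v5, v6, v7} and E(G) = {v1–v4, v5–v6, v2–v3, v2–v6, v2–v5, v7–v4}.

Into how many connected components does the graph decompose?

From v1: component {v1, v4, v7}.
From v2: component {v2, v3, v5, v6}.
That's 2 components.

2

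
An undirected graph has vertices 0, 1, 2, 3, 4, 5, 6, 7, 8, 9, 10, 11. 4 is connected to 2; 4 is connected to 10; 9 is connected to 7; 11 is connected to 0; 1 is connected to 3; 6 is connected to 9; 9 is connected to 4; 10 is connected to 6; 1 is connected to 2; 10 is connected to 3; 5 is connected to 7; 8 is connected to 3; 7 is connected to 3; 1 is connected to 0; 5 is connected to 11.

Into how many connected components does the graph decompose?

From 0: component {0, 1, 2, 3, 4, 5, 6, 7, 8, 9, 10, 11}.
That's 1 component.

1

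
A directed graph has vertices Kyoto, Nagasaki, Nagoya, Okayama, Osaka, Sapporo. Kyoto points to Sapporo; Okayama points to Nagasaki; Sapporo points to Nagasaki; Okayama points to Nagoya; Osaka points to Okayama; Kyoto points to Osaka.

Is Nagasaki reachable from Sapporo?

Yes

Explore from Sapporo.
Distance 1: reach Nagasaki.
Found Nagasaki.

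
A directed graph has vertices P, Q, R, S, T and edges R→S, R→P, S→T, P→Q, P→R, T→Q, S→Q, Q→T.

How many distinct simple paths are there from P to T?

3

P→Q→T
P→R→S→Q→T
P→R→S→T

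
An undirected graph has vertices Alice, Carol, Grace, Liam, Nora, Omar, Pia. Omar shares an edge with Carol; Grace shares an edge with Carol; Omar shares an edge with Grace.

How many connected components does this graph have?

From Alice: component {Alice}.
From Carol: component {Carol, Grace, Omar}.
From Liam: component {Liam}.
From Nora: component {Nora}.
From Pia: component {Pia}.
That's 5 components.

5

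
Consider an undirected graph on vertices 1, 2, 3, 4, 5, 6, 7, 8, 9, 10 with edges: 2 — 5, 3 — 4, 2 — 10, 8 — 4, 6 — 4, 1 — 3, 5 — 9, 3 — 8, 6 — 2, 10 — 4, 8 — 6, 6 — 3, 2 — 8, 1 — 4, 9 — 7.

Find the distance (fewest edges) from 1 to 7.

6

Distance 0: 1.
Distance 1: 3, 4.
Distance 2: 6, 8, 10.
Distance 3: 2.
Distance 4: 5.
Distance 5: 9.
Distance 6: 7 — contains 7.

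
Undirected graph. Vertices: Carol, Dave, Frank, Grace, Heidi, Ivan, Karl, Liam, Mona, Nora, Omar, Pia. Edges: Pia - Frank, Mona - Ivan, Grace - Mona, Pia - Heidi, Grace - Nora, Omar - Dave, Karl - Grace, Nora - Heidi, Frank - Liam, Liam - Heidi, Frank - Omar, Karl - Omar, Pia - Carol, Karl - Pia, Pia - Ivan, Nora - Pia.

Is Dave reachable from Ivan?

Explore from Ivan.
Distance 1: reach Mona, Pia.
Distance 2: reach Carol, Frank, Grace, Heidi, Karl, Nora.
Distance 3: reach Liam, Omar.
Distance 4: reach Dave.
Found Dave.

Yes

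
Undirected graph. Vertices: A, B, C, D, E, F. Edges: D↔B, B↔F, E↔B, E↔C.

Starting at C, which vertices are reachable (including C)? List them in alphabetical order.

B, C, D, E, F

Start at C.
Its neighbours: E.
Then their neighbours: B.
Then next layer: D, F.
Nothing further is reachable.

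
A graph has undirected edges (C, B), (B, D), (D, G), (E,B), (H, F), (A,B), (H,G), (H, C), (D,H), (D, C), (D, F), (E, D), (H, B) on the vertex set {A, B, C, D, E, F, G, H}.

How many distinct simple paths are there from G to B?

18

G–D–B
G–D–C–B
G–D–C–H–B
G–D–E–B
G–D–F–H–B
G–D–F–H–C–B
G–D–H–B
G–D–H–C–B
... and 10 more.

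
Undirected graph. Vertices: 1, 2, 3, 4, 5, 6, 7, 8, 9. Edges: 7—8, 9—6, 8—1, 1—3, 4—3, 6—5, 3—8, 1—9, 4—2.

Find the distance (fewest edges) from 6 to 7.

Distance 0: 6.
Distance 1: 5, 9.
Distance 2: 1.
Distance 3: 3, 8.
Distance 4: 4, 7 — contains 7.

4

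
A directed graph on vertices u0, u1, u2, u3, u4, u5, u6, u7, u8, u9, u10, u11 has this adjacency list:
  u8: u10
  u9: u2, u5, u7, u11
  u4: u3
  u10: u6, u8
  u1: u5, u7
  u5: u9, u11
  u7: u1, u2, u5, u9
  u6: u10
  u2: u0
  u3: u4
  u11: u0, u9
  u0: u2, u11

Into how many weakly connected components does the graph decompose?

From u0: component {u0, u1, u2, u5, u7, u9, u11}.
From u3: component {u3, u4}.
From u6: component {u6, u8, u10}.
That's 3 components.

3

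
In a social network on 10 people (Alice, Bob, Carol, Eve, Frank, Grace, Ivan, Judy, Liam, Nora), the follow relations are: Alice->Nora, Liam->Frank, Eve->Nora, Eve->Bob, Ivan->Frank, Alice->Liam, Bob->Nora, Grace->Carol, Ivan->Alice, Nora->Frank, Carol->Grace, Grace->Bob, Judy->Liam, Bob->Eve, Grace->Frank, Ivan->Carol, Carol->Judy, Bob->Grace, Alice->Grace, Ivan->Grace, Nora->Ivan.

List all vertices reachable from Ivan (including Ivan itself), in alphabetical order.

Start at Ivan.
Its neighbours: Alice, Carol, Frank, Grace.
Then their neighbours: Bob, Judy, Liam, Nora.
Then next layer: Eve.
Every vertex is now reached.

Alice, Bob, Carol, Eve, Frank, Grace, Ivan, Judy, Liam, Nora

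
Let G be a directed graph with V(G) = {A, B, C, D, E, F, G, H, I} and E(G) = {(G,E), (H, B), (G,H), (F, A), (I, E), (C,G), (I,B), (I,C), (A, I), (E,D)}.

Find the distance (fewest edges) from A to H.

4

Distance 0: A.
Distance 1: I.
Distance 2: B, C, E.
Distance 3: D, G.
Distance 4: H — contains H.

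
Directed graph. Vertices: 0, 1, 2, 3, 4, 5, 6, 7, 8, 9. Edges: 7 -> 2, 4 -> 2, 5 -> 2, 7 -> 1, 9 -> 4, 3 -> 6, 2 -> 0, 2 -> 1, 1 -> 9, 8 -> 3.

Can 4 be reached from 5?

Yes

Explore from 5.
Distance 1: reach 2.
Distance 2: reach 0, 1.
Distance 3: reach 9.
Distance 4: reach 4.
Found 4.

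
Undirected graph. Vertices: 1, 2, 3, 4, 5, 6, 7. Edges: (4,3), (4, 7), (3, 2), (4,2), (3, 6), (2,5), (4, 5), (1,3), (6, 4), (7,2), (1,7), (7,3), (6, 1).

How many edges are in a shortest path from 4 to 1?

Distance 0: 4.
Distance 1: 2, 3, 5, 6, 7.
Distance 2: 1 — contains 1.

2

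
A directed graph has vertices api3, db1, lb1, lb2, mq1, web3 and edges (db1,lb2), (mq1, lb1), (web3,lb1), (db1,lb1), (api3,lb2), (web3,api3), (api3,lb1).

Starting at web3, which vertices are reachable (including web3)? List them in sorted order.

api3, lb1, lb2, web3

Start at web3.
Its neighbours: api3, lb1.
Then their neighbours: lb2.
Nothing further is reachable.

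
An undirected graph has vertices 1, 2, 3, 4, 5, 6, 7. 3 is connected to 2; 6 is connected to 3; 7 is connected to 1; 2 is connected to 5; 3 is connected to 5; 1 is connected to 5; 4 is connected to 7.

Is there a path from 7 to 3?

Explore from 7.
Distance 1: reach 1, 4.
Distance 2: reach 5.
Distance 3: reach 2, 3.
Found 3.

Yes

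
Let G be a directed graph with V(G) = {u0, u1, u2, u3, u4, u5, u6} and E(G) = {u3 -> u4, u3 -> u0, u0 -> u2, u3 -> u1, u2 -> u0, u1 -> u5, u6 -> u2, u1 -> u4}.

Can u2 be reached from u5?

No

u5 has no outgoing edges, so nothing is reachable from it.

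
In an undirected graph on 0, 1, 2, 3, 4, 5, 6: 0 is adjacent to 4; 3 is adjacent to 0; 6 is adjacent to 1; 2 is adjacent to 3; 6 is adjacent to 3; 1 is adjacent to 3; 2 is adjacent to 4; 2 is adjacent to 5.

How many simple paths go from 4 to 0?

2

4–0
4–2–3–0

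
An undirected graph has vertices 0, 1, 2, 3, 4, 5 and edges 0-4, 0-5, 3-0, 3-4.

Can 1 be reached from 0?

Explore from 0.
Distance 1: reach 3, 4, 5.
The search is exhausted without reaching 1; it lies in a different component.

No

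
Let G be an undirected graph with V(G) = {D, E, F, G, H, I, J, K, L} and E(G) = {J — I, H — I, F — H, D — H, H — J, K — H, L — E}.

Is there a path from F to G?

Explore from F.
Distance 1: reach H.
Distance 2: reach D, I, J, K.
The search is exhausted without reaching G; it lies in a different component.

No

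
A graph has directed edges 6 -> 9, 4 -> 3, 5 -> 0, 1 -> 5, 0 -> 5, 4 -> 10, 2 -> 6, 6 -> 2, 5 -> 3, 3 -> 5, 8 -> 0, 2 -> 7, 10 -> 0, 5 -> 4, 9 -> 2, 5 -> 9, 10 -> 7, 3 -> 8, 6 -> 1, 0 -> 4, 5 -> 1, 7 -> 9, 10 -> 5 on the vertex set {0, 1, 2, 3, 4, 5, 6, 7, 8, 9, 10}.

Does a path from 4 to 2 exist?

Explore from 4.
Distance 1: reach 3, 10.
Distance 2: reach 0, 5, 7, 8.
Distance 3: reach 1, 9.
Distance 4: reach 2.
Found 2.

Yes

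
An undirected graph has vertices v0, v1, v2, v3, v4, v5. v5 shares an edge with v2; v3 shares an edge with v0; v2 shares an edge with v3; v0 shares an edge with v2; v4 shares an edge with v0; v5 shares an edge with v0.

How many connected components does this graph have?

From v0: component {v0, v2, v3, v4, v5}.
From v1: component {v1}.
That's 2 components.

2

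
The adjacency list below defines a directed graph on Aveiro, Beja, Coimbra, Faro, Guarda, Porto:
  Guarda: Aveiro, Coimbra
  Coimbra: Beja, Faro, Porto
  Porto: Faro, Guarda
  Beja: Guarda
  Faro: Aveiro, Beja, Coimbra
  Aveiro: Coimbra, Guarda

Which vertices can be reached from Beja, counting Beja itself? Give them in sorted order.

Start at Beja.
Its neighbours: Guarda.
Then their neighbours: Aveiro, Coimbra.
Then next layer: Faro, Porto.
Every vertex is now reached.

Aveiro, Beja, Coimbra, Faro, Guarda, Porto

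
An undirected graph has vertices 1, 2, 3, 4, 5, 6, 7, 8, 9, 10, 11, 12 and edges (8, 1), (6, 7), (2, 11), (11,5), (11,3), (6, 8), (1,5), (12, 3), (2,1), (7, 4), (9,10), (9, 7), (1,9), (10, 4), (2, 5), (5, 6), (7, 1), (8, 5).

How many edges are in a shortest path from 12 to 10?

6

Distance 0: 12.
Distance 1: 3.
Distance 2: 11.
Distance 3: 2, 5.
Distance 4: 1, 6, 8.
Distance 5: 7, 9.
Distance 6: 4, 10 — contains 10.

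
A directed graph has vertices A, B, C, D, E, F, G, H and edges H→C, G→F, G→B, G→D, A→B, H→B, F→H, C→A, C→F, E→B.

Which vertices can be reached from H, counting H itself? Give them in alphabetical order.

A, B, C, F, H

Start at H.
Its neighbours: B, C.
Then their neighbours: A, F.
Nothing further is reachable.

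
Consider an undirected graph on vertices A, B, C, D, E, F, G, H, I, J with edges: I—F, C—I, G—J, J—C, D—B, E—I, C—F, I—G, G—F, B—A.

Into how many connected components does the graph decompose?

From A: component {A, B, D}.
From C: component {C, E, F, G, I, J}.
From H: component {H}.
That's 3 components.

3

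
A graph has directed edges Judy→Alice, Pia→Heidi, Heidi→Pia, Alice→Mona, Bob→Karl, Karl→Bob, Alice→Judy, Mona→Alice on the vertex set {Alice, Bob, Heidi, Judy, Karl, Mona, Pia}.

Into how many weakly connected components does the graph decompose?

3

From Alice: component {Alice, Judy, Mona}.
From Bob: component {Bob, Karl}.
From Heidi: component {Heidi, Pia}.
That's 3 components.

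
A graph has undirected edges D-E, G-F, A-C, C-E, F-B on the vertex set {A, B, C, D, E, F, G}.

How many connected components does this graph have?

2

From A: component {A, C, D, E}.
From B: component {B, F, G}.
That's 2 components.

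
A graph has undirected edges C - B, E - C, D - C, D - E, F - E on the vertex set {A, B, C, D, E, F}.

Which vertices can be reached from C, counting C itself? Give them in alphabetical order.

B, C, D, E, F

Start at C.
Its neighbours: B, D, E.
Then their neighbours: F.
Nothing further is reachable.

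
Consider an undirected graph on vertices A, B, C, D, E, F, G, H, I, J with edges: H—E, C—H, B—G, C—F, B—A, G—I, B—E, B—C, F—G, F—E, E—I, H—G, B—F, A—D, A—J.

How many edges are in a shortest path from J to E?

Distance 0: J.
Distance 1: A.
Distance 2: B, D.
Distance 3: C, E, F, G — contains E.

3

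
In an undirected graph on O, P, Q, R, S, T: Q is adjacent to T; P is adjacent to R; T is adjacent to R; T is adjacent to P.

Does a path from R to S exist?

No

Explore from R.
Distance 1: reach P, T.
Distance 2: reach Q.
The search is exhausted without reaching S; it lies in a different component.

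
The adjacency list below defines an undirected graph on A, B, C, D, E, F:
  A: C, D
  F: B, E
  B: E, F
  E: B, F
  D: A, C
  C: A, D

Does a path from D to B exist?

Explore from D.
Distance 1: reach A, C.
The search is exhausted without reaching B; it lies in a different component.

No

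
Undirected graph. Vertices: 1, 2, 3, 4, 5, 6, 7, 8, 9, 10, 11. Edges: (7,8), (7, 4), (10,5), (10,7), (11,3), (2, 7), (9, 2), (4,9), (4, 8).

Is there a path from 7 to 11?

Explore from 7.
Distance 1: reach 2, 4, 8, 10.
Distance 2: reach 5, 9.
The search is exhausted without reaching 11; it lies in a different component.

No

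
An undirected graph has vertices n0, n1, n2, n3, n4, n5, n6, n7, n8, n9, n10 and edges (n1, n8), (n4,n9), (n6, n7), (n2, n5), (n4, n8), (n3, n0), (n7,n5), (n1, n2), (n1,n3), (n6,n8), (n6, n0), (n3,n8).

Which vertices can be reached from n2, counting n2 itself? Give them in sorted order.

Start at n2.
Its neighbours: n1, n5.
Then their neighbours: n3, n7, n8.
Then next layer: n0, n4, n6.
Then next layer: n9.
Nothing further is reachable.

n0, n1, n2, n3, n4, n5, n6, n7, n8, n9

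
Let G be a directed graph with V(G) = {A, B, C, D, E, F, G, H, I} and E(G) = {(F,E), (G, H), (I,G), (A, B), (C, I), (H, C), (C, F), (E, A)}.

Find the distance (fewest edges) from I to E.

5

Distance 0: I.
Distance 1: G.
Distance 2: H.
Distance 3: C.
Distance 4: F.
Distance 5: E — contains E.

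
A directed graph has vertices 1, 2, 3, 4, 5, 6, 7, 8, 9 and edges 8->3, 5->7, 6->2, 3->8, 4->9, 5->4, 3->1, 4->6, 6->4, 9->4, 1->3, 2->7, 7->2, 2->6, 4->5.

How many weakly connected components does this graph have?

From 1: component {1, 3, 8}.
From 2: component {2, 4, 5, 6, 7, 9}.
That's 2 components.

2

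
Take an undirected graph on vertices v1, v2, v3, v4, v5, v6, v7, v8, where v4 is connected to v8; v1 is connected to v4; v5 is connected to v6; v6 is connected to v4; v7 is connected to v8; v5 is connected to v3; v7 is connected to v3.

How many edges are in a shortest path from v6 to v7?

Distance 0: v6.
Distance 1: v4, v5.
Distance 2: v1, v3, v8.
Distance 3: v7 — contains v7.

3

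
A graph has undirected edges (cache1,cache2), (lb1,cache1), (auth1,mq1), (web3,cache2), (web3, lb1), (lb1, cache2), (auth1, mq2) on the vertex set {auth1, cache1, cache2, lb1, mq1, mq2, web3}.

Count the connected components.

2

From auth1: component {auth1, mq1, mq2}.
From cache1: component {cache1, cache2, lb1, web3}.
That's 2 components.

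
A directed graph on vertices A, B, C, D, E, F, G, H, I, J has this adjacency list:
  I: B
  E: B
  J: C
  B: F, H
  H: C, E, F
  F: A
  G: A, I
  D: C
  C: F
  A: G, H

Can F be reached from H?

Yes

Explore from H.
Distance 1: reach C, E, F.
Found F.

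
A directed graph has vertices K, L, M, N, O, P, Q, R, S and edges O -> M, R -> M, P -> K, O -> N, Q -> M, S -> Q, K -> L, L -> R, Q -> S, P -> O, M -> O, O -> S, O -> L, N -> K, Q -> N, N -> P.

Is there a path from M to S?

Yes

Explore from M.
Distance 1: reach O.
Distance 2: reach L, N, S.
Found S.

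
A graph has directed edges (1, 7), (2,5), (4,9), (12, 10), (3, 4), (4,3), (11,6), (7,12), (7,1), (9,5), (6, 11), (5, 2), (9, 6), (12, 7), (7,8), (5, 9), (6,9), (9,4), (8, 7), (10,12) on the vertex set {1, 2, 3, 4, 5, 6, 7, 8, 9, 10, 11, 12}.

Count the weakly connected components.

2

From 1: component {1, 7, 8, 10, 12}.
From 2: component {2, 3, 4, 5, 6, 9, 11}.
That's 2 components.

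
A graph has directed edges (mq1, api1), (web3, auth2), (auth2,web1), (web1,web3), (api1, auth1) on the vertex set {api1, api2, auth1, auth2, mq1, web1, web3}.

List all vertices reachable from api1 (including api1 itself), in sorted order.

Start at api1.
Its neighbours: auth1.
Nothing further is reachable.

api1, auth1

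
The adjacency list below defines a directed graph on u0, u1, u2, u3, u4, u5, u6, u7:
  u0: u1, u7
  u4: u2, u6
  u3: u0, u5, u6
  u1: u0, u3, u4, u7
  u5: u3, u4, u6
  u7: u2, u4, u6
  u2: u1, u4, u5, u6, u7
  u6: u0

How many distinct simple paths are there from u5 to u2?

u5→u3→u0→u1→u4→u2
u5→u3→u0→u1→u7→u2
u5→u3→u0→u1→u7→u4→u2
u5→u3→u0→u7→u2
u5→u3→u0→u7→u4→u2
u5→u3→u6→u0→u1→u4→u2
u5→u3→u6→u0→u1→u7→u2
u5→u3→u6→u0→u1→u7→u4→u2
... and 10 more.

18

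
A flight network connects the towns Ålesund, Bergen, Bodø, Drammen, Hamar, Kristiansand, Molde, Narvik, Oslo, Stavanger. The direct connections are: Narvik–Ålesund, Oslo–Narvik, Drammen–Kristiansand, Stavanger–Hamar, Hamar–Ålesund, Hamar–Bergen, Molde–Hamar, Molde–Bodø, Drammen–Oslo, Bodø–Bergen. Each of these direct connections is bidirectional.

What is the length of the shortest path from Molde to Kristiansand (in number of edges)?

6

Distance 0: Molde.
Distance 1: Bodø, Hamar.
Distance 2: Ålesund, Bergen, Stavanger.
Distance 3: Narvik.
Distance 4: Oslo.
Distance 5: Drammen.
Distance 6: Kristiansand — contains Kristiansand.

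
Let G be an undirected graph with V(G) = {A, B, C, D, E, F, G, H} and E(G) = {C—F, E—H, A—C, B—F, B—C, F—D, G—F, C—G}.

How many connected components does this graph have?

2

From A: component {A, B, C, D, F, G}.
From E: component {E, H}.
That's 2 components.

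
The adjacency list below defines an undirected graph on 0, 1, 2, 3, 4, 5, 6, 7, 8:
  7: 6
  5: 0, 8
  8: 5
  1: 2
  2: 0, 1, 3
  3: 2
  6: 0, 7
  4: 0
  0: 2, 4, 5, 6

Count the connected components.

From 0: component {0, 1, 2, 3, 4, 5, 6, 7, 8}.
That's 1 component.

1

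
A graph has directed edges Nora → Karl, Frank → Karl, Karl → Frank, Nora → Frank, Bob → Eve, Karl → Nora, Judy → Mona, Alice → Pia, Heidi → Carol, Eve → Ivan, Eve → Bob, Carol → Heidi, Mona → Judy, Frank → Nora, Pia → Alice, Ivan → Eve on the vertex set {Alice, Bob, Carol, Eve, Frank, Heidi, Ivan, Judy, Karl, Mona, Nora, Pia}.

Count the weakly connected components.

From Alice: component {Alice, Pia}.
From Bob: component {Bob, Eve, Ivan}.
From Carol: component {Carol, Heidi}.
From Frank: component {Frank, Karl, Nora}.
From Judy: component {Judy, Mona}.
That's 5 components.

5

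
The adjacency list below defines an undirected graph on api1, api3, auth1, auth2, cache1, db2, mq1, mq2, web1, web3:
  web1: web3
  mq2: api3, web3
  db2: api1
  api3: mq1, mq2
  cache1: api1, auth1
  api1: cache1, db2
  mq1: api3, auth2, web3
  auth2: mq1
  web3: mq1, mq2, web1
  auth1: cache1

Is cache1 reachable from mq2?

Explore from mq2.
Distance 1: reach api3, web3.
Distance 2: reach mq1, web1.
Distance 3: reach auth2.
The search is exhausted without reaching cache1; it lies in a different component.

No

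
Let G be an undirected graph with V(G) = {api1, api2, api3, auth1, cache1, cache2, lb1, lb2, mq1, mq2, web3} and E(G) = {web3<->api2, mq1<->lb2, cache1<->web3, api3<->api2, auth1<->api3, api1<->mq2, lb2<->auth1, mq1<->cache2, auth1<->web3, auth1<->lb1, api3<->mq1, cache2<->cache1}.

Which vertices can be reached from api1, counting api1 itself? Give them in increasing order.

api1, mq2

Start at api1.
Its neighbours: mq2.
Nothing further is reachable.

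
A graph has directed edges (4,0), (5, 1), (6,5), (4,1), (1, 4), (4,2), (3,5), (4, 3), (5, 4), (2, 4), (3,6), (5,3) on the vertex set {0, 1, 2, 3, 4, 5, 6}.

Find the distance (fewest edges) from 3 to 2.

Distance 0: 3.
Distance 1: 5, 6.
Distance 2: 1, 4.
Distance 3: 0, 2 — contains 2.

3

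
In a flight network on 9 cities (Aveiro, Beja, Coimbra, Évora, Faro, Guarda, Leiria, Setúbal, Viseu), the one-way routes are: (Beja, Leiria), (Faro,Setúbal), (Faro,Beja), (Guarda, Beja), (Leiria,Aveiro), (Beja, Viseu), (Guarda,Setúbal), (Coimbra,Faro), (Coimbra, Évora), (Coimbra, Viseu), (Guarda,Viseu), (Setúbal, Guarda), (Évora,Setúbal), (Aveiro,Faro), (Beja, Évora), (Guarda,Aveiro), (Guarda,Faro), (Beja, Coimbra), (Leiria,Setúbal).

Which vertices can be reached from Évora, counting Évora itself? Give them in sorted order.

Start at Évora.
Its neighbours: Setúbal.
Then their neighbours: Guarda.
Then next layer: Aveiro, Beja, Faro, Viseu.
Then next layer: Coimbra, Leiria.
Every vertex is now reached.

Aveiro, Beja, Coimbra, Évora, Faro, Guarda, Leiria, Setúbal, Viseu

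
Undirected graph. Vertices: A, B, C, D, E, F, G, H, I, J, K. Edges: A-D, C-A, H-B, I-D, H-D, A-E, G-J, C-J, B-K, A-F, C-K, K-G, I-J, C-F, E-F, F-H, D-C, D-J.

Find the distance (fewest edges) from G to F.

Distance 0: G.
Distance 1: J, K.
Distance 2: B, C, D, I.
Distance 3: A, F, H — contains F.

3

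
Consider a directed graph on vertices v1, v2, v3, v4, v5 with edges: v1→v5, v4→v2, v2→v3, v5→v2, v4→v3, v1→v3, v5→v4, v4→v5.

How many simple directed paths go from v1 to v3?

4

v1→v3
v1→v5→v2→v3
v1→v5→v4→v2→v3
v1→v5→v4→v3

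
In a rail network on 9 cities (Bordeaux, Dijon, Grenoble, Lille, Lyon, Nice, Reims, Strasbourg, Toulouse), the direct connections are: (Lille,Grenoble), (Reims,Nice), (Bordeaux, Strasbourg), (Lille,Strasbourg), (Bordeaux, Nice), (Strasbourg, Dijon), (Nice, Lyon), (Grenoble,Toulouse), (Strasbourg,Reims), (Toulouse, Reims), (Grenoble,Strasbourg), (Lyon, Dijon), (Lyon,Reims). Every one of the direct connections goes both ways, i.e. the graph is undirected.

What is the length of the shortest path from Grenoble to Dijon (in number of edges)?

Distance 0: Grenoble.
Distance 1: Lille, Strasbourg, Toulouse.
Distance 2: Bordeaux, Dijon, Reims — contains Dijon.

2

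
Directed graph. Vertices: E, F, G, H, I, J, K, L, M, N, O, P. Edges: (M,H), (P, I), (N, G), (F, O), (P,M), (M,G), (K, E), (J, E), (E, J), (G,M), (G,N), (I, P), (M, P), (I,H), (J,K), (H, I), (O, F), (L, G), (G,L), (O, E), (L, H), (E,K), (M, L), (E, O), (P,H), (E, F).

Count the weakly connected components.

2

From E: component {E, F, J, K, O}.
From G: component {G, H, I, L, M, N, P}.
That's 2 components.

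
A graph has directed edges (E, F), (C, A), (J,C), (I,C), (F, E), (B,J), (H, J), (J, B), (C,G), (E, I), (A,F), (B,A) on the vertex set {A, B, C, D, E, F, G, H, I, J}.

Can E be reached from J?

Yes

Explore from J.
Distance 1: reach B, C.
Distance 2: reach A, G.
Distance 3: reach F.
Distance 4: reach E.
Found E.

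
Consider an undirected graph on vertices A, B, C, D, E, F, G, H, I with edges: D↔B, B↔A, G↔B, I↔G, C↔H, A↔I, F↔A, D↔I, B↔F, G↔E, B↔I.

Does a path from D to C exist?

Explore from D.
Distance 1: reach B, I.
Distance 2: reach A, F, G.
Distance 3: reach E.
The search is exhausted without reaching C; it lies in a different component.

No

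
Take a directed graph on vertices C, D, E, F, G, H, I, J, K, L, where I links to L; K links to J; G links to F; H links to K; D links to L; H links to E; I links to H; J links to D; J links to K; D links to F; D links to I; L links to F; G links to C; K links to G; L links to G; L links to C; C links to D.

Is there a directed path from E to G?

No

E has no outgoing edges, so nothing is reachable from it.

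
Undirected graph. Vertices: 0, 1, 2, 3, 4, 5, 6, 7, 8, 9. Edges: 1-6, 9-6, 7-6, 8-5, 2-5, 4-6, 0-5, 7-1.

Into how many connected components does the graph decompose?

3

From 0: component {0, 2, 5, 8}.
From 1: component {1, 4, 6, 7, 9}.
From 3: component {3}.
That's 3 components.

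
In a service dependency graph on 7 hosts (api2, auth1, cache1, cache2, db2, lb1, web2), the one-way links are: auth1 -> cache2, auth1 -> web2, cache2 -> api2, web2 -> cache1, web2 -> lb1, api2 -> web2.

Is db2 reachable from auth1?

No

Explore from auth1.
Distance 1: reach cache2, web2.
Distance 2: reach api2, cache1, lb1.
The search from auth1 is exhausted; no directed path reaches db2.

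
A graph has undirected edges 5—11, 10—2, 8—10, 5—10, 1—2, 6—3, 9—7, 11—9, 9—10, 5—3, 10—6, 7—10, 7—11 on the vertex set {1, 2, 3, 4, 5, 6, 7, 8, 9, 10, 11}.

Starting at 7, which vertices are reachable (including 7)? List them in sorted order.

1, 2, 3, 5, 6, 7, 8, 9, 10, 11

Start at 7.
Its neighbours: 9, 10, 11.
Then their neighbours: 2, 5, 6, 8.
Then next layer: 1, 3.
Nothing further is reachable.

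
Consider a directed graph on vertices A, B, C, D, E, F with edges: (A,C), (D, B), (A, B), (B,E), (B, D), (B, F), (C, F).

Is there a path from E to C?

E has no outgoing edges, so nothing is reachable from it.

No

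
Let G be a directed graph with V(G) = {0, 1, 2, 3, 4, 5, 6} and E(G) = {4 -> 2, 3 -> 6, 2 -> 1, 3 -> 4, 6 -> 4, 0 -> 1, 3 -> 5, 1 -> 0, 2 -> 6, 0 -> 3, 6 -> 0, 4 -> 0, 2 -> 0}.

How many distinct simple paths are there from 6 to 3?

6→0→3
6→4→0→3
6→4→2→0→3
6→4→2→1→0→3

4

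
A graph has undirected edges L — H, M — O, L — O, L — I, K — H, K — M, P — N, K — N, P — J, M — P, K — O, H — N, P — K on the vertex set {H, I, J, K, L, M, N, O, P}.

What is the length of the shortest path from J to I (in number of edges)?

Distance 0: J.
Distance 1: P.
Distance 2: K, M, N.
Distance 3: H, O.
Distance 4: L.
Distance 5: I — contains I.

5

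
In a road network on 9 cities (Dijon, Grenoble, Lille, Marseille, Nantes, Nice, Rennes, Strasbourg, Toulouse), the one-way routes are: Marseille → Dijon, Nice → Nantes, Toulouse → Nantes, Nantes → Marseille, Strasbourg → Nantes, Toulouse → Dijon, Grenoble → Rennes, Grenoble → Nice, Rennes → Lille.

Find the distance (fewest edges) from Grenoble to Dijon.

Distance 0: Grenoble.
Distance 1: Nice, Rennes.
Distance 2: Lille, Nantes.
Distance 3: Marseille.
Distance 4: Dijon — contains Dijon.

4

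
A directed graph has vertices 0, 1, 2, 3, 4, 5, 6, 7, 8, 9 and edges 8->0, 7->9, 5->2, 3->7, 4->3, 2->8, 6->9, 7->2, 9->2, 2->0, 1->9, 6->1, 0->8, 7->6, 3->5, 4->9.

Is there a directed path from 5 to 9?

No

Explore from 5.
Distance 1: reach 2.
Distance 2: reach 0, 8.
The search from 5 is exhausted; no directed path reaches 9.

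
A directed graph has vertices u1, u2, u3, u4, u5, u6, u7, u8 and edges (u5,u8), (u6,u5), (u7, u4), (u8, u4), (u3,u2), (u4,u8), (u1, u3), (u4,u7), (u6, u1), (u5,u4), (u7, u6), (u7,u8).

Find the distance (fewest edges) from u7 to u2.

Distance 0: u7.
Distance 1: u4, u6, u8.
Distance 2: u1, u5.
Distance 3: u3.
Distance 4: u2 — contains u2.

4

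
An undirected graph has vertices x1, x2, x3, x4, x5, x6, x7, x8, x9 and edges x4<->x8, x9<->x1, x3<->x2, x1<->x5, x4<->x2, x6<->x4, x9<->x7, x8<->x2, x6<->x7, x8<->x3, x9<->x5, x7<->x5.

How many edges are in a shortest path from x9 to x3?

Distance 0: x9.
Distance 1: x1, x5, x7.
Distance 2: x6.
Distance 3: x4.
Distance 4: x2, x8.
Distance 5: x3 — contains x3.

5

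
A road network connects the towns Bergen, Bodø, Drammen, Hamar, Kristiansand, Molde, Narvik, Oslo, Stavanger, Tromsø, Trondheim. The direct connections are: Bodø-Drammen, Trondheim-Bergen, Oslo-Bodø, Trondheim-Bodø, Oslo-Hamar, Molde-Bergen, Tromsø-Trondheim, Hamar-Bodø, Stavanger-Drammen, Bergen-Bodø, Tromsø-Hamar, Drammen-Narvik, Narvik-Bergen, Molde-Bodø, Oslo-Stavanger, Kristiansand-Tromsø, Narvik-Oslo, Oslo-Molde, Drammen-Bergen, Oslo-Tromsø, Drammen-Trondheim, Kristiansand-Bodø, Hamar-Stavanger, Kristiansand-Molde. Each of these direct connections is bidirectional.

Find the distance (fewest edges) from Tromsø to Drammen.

Distance 0: Tromsø.
Distance 1: Hamar, Kristiansand, Oslo, Trondheim.
Distance 2: Bergen, Bodø, Drammen, Molde, Narvik, Stavanger — contains Drammen.

2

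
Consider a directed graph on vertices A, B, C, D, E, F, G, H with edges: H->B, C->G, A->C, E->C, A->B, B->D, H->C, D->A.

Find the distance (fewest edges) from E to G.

Distance 0: E.
Distance 1: C.
Distance 2: G — contains G.

2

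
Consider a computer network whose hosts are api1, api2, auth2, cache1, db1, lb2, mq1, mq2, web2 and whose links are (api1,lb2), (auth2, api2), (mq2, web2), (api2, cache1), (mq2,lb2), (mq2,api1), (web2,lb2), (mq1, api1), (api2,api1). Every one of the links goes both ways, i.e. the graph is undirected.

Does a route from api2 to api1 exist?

Explore from api2.
Distance 1: reach api1, auth2, cache1.
Found api1.

Yes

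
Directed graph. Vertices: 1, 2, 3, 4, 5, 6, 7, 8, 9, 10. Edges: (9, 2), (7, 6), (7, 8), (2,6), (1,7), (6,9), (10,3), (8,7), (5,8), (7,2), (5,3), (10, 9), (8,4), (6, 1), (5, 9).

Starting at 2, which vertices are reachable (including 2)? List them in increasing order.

1, 2, 4, 6, 7, 8, 9

Start at 2.
Its neighbours: 6.
Then their neighbours: 1, 9.
Then next layer: 7.
Then next layer: 8.
Then next layer: 4.
Nothing further is reachable.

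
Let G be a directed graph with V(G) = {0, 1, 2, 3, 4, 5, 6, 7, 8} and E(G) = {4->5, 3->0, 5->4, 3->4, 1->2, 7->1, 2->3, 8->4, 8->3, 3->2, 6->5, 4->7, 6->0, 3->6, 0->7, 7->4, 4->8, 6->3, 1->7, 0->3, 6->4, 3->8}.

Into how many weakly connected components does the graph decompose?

1

From 0: component {0, 1, 2, 3, 4, 5, 6, 7, 8}.
That's 1 component.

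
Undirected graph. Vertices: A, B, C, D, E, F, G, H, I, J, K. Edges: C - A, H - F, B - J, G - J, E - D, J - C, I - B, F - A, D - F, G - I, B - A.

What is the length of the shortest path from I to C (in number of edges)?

Distance 0: I.
Distance 1: B, G.
Distance 2: A, J.
Distance 3: C, F — contains C.

3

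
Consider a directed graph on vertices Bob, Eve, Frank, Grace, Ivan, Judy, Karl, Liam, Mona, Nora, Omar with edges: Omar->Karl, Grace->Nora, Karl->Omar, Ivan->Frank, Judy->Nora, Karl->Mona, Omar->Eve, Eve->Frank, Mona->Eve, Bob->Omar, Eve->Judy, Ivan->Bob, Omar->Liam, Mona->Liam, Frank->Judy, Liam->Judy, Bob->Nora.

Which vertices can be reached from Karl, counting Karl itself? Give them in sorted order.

Eve, Frank, Judy, Karl, Liam, Mona, Nora, Omar

Start at Karl.
Its neighbours: Mona, Omar.
Then their neighbours: Eve, Liam.
Then next layer: Frank, Judy.
Then next layer: Nora.
Nothing further is reachable.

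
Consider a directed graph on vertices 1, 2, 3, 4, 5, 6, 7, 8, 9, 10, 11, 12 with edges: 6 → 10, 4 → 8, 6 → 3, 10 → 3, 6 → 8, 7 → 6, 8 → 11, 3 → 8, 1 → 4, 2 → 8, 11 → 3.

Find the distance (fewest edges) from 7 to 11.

3

Distance 0: 7.
Distance 1: 6.
Distance 2: 3, 8, 10.
Distance 3: 11 — contains 11.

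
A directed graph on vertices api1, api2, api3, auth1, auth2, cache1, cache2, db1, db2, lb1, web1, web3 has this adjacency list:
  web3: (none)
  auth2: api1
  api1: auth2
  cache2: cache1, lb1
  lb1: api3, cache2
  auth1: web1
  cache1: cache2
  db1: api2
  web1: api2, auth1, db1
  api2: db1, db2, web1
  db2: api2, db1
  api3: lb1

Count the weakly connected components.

From api1: component {api1, auth2}.
From api2: component {api2, auth1, db1, db2, web1}.
From api3: component {api3, cache1, cache2, lb1}.
From web3: component {web3}.
That's 4 components.

4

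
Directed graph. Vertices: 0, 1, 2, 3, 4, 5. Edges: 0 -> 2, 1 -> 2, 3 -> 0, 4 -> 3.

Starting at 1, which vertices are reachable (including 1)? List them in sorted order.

Start at 1.
Its neighbours: 2.
Nothing further is reachable.

1, 2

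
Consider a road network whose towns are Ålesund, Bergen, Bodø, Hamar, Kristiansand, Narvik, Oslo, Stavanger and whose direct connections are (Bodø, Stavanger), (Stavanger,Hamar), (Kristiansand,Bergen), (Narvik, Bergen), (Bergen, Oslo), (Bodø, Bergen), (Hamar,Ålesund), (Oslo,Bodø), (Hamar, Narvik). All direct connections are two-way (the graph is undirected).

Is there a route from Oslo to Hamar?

Explore from Oslo.
Distance 1: reach Bergen, Bodø.
Distance 2: reach Kristiansand, Narvik, Stavanger.
Distance 3: reach Hamar.
Found Hamar.

Yes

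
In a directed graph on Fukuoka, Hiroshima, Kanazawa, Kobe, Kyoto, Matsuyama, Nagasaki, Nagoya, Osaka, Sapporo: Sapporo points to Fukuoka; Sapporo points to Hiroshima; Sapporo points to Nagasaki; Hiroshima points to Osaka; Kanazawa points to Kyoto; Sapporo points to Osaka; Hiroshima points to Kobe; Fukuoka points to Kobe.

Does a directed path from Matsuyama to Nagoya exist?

Matsuyama has no outgoing edges, so nothing is reachable from it.

No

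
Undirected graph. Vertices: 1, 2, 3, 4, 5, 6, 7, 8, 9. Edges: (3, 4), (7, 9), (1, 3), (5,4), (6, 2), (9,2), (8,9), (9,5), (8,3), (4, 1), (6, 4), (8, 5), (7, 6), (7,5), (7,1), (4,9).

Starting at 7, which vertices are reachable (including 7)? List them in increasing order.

1, 2, 3, 4, 5, 6, 7, 8, 9

Start at 7.
Its neighbours: 1, 5, 6, 9.
Then their neighbours: 2, 3, 4, 8.
Every vertex is now reached.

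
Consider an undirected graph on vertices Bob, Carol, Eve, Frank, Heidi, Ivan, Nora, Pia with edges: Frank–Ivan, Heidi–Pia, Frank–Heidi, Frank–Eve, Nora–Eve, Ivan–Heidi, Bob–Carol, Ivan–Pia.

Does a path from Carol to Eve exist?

Explore from Carol.
Distance 1: reach Bob.
The search is exhausted without reaching Eve; it lies in a different component.

No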